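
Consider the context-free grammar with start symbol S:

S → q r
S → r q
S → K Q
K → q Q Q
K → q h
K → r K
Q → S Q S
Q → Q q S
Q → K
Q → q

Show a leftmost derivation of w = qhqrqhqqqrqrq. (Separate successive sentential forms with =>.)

S => KQ => qhQ => qhQqS => qhKqS => qhqQQqS => qhqKQqS => qhqrKQqS => qhqrqhQqS => qhqrqhQqSqS => qhqrqhqqSqS => qhqrqhqqqrqS => qhqrqhqqqrqrq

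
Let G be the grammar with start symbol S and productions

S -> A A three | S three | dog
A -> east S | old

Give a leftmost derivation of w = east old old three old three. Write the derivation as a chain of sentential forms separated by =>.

S => A A three => east S A three => east A A three A three => east old A three A three => east old old three A three => east old old three old three

S => A A three   [S -> A A three]
A A three => east S A three   [A -> east S]
east S A three => east A A three A three   [S -> A A three]
east A A three A three => east old A three A three   [A -> old]
east old A three A three => east old old three A three   [A -> old]
east old old three A three => east old old three old three   [A -> old]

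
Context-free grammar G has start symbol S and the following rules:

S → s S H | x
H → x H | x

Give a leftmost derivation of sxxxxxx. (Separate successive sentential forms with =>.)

S => sSH => sxH => sxxH => sxxxH => sxxxxH => sxxxxxH => sxxxxxx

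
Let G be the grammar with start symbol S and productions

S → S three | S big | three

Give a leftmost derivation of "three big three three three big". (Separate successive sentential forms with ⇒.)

S ⇒ S big ⇒ S three big ⇒ S three three big ⇒ S three three three big ⇒ S big three three three big ⇒ three big three three three big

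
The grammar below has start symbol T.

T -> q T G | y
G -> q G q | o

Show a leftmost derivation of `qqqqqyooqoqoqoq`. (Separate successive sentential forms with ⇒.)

T ⇒ qTG ⇒ qqTGG ⇒ qqqTGGG ⇒ qqqqTGGGG ⇒ qqqqqTGGGGG ⇒ qqqqqyGGGGG ⇒ qqqqqyoGGGG ⇒ qqqqqyooGGG ⇒ qqqqqyooqGqGG ⇒ qqqqqyooqoqGG ⇒ qqqqqyooqoqoG ⇒ qqqqqyooqoqoqGq ⇒ qqqqqyooqoqoqoq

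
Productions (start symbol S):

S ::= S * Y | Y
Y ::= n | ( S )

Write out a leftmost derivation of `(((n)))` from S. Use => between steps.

S => Y   [S ::= Y]
Y => (S)   [Y ::= ( S )]
(S) => (Y)   [S ::= Y]
(Y) => ((S))   [Y ::= ( S )]
((S)) => ((Y))   [S ::= Y]
((Y)) => (((S)))   [Y ::= ( S )]
(((S))) => (((Y)))   [S ::= Y]
(((Y))) => (((n)))   [Y ::= n]

S=>Y=>(S)=>(Y)=>((S))=>((Y))=>(((S)))=>(((Y)))=>(((n)))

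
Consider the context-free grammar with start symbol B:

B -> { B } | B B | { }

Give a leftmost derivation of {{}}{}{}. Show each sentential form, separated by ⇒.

B⇒BB⇒BBB⇒{B}BB⇒{{}}BB⇒{{}}{}B⇒{{}}{}{}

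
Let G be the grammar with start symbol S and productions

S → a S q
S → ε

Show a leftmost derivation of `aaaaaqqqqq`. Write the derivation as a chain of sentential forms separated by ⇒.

S ⇒ aSq   [S → a S q]
aSq ⇒ aaSqq   [S → a S q]
aaSqq ⇒ aaaSqqq   [S → a S q]
aaaSqqq ⇒ aaaaSqqqq   [S → a S q]
aaaaSqqqq ⇒ aaaaaSqqqqq   [S → a S q]
aaaaaSqqqqq ⇒ aaaaaqqqqq   [S → ε]

S ⇒ aSq ⇒ aaSqq ⇒ aaaSqqq ⇒ aaaaSqqqq ⇒ aaaaaSqqqqq ⇒ aaaaaqqqqq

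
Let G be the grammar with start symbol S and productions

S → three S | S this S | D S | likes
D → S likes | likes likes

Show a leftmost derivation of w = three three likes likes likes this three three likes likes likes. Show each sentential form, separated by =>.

S => three S => three D S => three S likes S => three three S likes S => three three likes likes S => three three likes likes S this S => three three likes likes likes this S => three three likes likes likes this three S => three three likes likes likes this three D S => three three likes likes likes this three S likes S => three three likes likes likes this three three S likes S => three three likes likes likes this three three likes likes S => three three likes likes likes this three three likes likes likes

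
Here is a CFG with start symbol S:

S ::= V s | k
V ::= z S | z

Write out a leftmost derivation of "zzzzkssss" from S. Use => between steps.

S => Vs => zSs => zVss => zzSss => zzVsss => zzzSsss => zzzVssss => zzzzSssss => zzzzkssss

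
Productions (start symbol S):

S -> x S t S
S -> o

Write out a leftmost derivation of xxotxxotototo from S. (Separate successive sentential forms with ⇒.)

S⇒xStS⇒xxStStS⇒xxotStS⇒xxotxStStS⇒xxotxxStStStS⇒xxotxxotStStS⇒xxotxxototStS⇒xxotxxotototS⇒xxotxxotototo

S ⇒ xStS   [S -> x S t S]
xStS ⇒ xxStStS   [S -> x S t S]
xxStStS ⇒ xxotStS   [S -> o]
xxotStS ⇒ xxotxStStS   [S -> x S t S]
xxotxStStS ⇒ xxotxxStStStS   [S -> x S t S]
xxotxxStStStS ⇒ xxotxxotStStS   [S -> o]
xxotxxotStStS ⇒ xxotxxototStS   [S -> o]
xxotxxototStS ⇒ xxotxxotototS   [S -> o]
xxotxxotototS ⇒ xxotxxotototo   [S -> o]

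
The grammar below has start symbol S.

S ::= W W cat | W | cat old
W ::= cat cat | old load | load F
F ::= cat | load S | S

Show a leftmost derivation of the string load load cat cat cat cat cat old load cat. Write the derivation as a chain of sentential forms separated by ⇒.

S ⇒ W W cat   [S ::= W W cat]
W W cat ⇒ load F W cat   [W ::= load F]
load F W cat ⇒ load S W cat   [F ::= S]
load S W cat ⇒ load W W cat   [S ::= W]
load W W cat ⇒ load load F W cat   [W ::= load F]
load load F W cat ⇒ load load S W cat   [F ::= S]
load load S W cat ⇒ load load W W cat W cat   [S ::= W W cat]
load load W W cat W cat ⇒ load load cat cat W cat W cat   [W ::= cat cat]
load load cat cat W cat W cat ⇒ load load cat cat cat cat cat W cat   [W ::= cat cat]
load load cat cat cat cat cat W cat ⇒ load load cat cat cat cat cat old load cat   [W ::= old load]

S ⇒ W W cat ⇒ load F W cat ⇒ load S W cat ⇒ load W W cat ⇒ load load F W cat ⇒ load load S W cat ⇒ load load W W cat W cat ⇒ load load cat cat W cat W cat ⇒ load load cat cat cat cat cat W cat ⇒ load load cat cat cat cat cat old load cat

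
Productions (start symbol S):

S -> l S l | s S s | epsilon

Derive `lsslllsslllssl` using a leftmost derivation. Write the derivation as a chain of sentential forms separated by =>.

S => lSl   [S -> l S l]
lSl => lsSsl   [S -> s S s]
lsSsl => lssSssl   [S -> s S s]
lssSssl => lsslSlssl   [S -> l S l]
lsslSlssl => lssllSllssl   [S -> l S l]
lssllSllssl => lsslllSlllssl   [S -> l S l]
lsslllSlllssl => lsslllsSslllssl   [S -> s S s]
lsslllsSslllssl => lsslllsslllssl   [S -> epsilon]

S => lSl => lsSsl => lssSssl => lsslSlssl => lssllSllssl => lsslllSlllssl => lsslllsSslllssl => lsslllsslllssl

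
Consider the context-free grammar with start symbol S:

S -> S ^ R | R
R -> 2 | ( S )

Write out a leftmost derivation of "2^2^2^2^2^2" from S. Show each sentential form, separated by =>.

S=>S^R=>S^R^R=>S^R^R^R=>S^R^R^R^R=>S^R^R^R^R^R=>R^R^R^R^R^R=>2^R^R^R^R^R=>2^2^R^R^R^R=>2^2^2^R^R^R=>2^2^2^2^R^R=>2^2^2^2^2^R=>2^2^2^2^2^2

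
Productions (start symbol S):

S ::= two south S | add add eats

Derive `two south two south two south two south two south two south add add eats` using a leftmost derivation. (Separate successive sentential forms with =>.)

S => two south S   [S ::= two south S]
two south S => two south two south S   [S ::= two south S]
two south two south S => two south two south two south S   [S ::= two south S]
two south two south two south S => two south two south two south two south S   [S ::= two south S]
two south two south two south two south S => two south two south two south two south two south S   [S ::= two south S]
two south two south two south two south two south S => two south two south two south two south two south two south S   [S ::= two south S]
two south two south two south two south two south two south S => two south two south two south two south two south two south add add eats   [S ::= add add eats]

S => two south S => two south two south S => two south two south two south S => two south two south two south two south S => two south two south two south two south two south S => two south two south two south two south two south two south S => two south two south two south two south two south two south add add eats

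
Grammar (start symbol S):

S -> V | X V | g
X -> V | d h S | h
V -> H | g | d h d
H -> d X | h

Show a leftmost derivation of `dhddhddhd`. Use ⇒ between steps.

S ⇒ XV   [S -> X V]
XV ⇒ dhSV   [X -> d h S]
dhSV ⇒ dhVV   [S -> V]
dhVV ⇒ dhHV   [V -> H]
dhHV ⇒ dhdXV   [H -> d X]
dhdXV ⇒ dhdVV   [X -> V]
dhdVV ⇒ dhddhdV   [V -> d h d]
dhddhdV ⇒ dhddhddhd   [V -> d h d]

S ⇒ XV ⇒ dhSV ⇒ dhVV ⇒ dhHV ⇒ dhdXV ⇒ dhdVV ⇒ dhddhdV ⇒ dhddhddhd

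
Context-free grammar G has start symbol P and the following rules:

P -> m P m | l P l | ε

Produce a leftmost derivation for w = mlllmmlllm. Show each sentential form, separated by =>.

P => mPm   [P -> m P m]
mPm => mlPlm   [P -> l P l]
mlPlm => mllPllm   [P -> l P l]
mllPllm => mlllPlllm   [P -> l P l]
mlllPlllm => mlllmPmlllm   [P -> m P m]
mlllmPmlllm => mlllmmlllm   [P -> ε]

P=>mPm=>mlPlm=>mllPllm=>mlllPlllm=>mlllmPmlllm=>mlllmmlllm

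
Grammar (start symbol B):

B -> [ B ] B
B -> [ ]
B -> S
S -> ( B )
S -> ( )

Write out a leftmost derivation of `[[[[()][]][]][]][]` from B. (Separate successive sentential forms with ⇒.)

B ⇒ [B]B ⇒ [[B]B]B ⇒ [[[B]B]B]B ⇒ [[[[B]B]B]B]B ⇒ [[[[S]B]B]B]B ⇒ [[[[()]B]B]B]B ⇒ [[[[()][]]B]B]B ⇒ [[[[()][]][]]B]B ⇒ [[[[()][]][]][]]B ⇒ [[[[()][]][]][]][]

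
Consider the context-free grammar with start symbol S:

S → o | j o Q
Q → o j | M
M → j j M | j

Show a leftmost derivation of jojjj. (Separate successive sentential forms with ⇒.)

S⇒joQ⇒joM⇒jojjM⇒jojjj

S ⇒ joQ   [S → j o Q]
joQ ⇒ joM   [Q → M]
joM ⇒ jojjM   [M → j j M]
jojjM ⇒ jojjj   [M → j]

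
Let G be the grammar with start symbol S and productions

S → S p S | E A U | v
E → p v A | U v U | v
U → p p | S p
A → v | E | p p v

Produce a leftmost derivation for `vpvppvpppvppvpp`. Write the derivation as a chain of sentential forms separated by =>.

S => EAU => UvUAU => SpvUAU => SpSpvUAU => vpSpvUAU => vpEAUpvUAU => vpvAUpvUAU => vpvppvUpvUAU => vpvppvpppvUAU => vpvppvpppvppAU => vpvppvpppvppvU => vpvppvpppvppvpp

S => EAU   [S → E A U]
EAU => UvUAU   [E → U v U]
UvUAU => SpvUAU   [U → S p]
SpvUAU => SpSpvUAU   [S → S p S]
SpSpvUAU => vpSpvUAU   [S → v]
vpSpvUAU => vpEAUpvUAU   [S → E A U]
vpEAUpvUAU => vpvAUpvUAU   [E → v]
vpvAUpvUAU => vpvppvUpvUAU   [A → p p v]
vpvppvUpvUAU => vpvppvpppvUAU   [U → p p]
vpvppvpppvUAU => vpvppvpppvppAU   [U → p p]
vpvppvpppvppAU => vpvppvpppvppvU   [A → v]
vpvppvpppvppvU => vpvppvpppvppvpp   [U → p p]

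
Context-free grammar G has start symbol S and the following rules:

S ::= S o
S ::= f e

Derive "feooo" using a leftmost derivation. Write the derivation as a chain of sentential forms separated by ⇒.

S ⇒ So ⇒ Soo ⇒ Sooo ⇒ feooo

S ⇒ So   [S ::= S o]
So ⇒ Soo   [S ::= S o]
Soo ⇒ Sooo   [S ::= S o]
Sooo ⇒ feooo   [S ::= f e]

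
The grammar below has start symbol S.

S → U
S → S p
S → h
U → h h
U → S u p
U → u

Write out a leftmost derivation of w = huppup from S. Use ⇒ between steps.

S ⇒ U ⇒ Sup ⇒ Spup ⇒ Upup ⇒ Suppup ⇒ huppup

S ⇒ U   [S → U]
U ⇒ Sup   [U → S u p]
Sup ⇒ Spup   [S → S p]
Spup ⇒ Upup   [S → U]
Upup ⇒ Suppup   [U → S u p]
Suppup ⇒ huppup   [S → h]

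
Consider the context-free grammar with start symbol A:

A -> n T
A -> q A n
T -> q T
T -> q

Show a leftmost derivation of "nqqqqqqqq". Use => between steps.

A=>nT=>nqT=>nqqT=>nqqqT=>nqqqqT=>nqqqqqT=>nqqqqqqT=>nqqqqqqqT=>nqqqqqqqq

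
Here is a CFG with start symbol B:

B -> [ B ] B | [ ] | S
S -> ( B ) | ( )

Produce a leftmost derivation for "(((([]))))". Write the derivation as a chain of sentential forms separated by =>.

B => S   [B -> S]
S => (B)   [S -> ( B )]
(B) => (S)   [B -> S]
(S) => ((B))   [S -> ( B )]
((B)) => ((S))   [B -> S]
((S)) => (((B)))   [S -> ( B )]
(((B))) => (((S)))   [B -> S]
(((S))) => ((((B))))   [S -> ( B )]
((((B)))) => (((([]))))   [B -> [ ]]

B => S => (B) => (S) => ((B)) => ((S)) => (((B))) => (((S))) => ((((B)))) => (((([]))))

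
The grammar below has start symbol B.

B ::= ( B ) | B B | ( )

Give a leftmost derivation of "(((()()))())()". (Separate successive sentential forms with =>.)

B => BB   [B ::= B B]
BB => (B)B   [B ::= ( B )]
(B)B => (BB)B   [B ::= B B]
(BB)B => ((B)B)B   [B ::= ( B )]
((B)B)B => (((B))B)B   [B ::= ( B )]
(((B))B)B => (((BB))B)B   [B ::= B B]
(((BB))B)B => (((()B))B)B   [B ::= ( )]
(((()B))B)B => (((()()))B)B   [B ::= ( )]
(((()()))B)B => (((()()))())B   [B ::= ( )]
(((()()))())B => (((()()))())()   [B ::= ( )]

B => BB => (B)B => (BB)B => ((B)B)B => (((B))B)B => (((BB))B)B => (((()B))B)B => (((()()))B)B => (((()()))())B => (((()()))())()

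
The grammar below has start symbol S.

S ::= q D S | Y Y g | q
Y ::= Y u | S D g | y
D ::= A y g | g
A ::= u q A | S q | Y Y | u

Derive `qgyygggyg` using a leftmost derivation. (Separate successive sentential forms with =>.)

S => YYg => SDgYg => qDSDgYg => qgSDgYg => qgYYgDgYg => qgyYgDgYg => qgyygDgYg => qgyygggYg => qgyygggyg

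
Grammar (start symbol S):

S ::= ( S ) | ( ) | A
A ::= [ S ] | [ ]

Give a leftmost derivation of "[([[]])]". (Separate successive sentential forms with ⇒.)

S ⇒ A   [S ::= A]
A ⇒ [S]   [A ::= [ S ]]
[S] ⇒ [(S)]   [S ::= ( S )]
[(S)] ⇒ [(A)]   [S ::= A]
[(A)] ⇒ [([S])]   [A ::= [ S ]]
[([S])] ⇒ [([A])]   [S ::= A]
[([A])] ⇒ [([[]])]   [A ::= [ ]]

S ⇒ A ⇒ [S] ⇒ [(S)] ⇒ [(A)] ⇒ [([S])] ⇒ [([A])] ⇒ [([[]])]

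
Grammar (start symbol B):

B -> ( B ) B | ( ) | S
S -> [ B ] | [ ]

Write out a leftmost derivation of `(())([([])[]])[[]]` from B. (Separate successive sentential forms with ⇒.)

B ⇒ (B)B ⇒ (())B ⇒ (())(B)B ⇒ (())(S)B ⇒ (())([B])B ⇒ (())([(B)B])B ⇒ (())([(S)B])B ⇒ (())([([])B])B ⇒ (())([([])S])B ⇒ (())([([])[]])B ⇒ (())([([])[]])S ⇒ (())([([])[]])[B] ⇒ (())([([])[]])[S] ⇒ (())([([])[]])[[]]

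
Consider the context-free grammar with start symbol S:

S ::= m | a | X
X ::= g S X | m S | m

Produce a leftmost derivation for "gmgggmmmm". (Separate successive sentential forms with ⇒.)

S ⇒ X ⇒ gSX ⇒ gXX ⇒ gmX ⇒ gmgSX ⇒ gmgXX ⇒ gmggSXX ⇒ gmggXXX ⇒ gmgggSXXX ⇒ gmgggXXXX ⇒ gmgggmXXX ⇒ gmgggmmXX ⇒ gmgggmmmX ⇒ gmgggmmmm

S ⇒ X   [S ::= X]
X ⇒ gSX   [X ::= g S X]
gSX ⇒ gXX   [S ::= X]
gXX ⇒ gmX   [X ::= m]
gmX ⇒ gmgSX   [X ::= g S X]
gmgSX ⇒ gmgXX   [S ::= X]
gmgXX ⇒ gmggSXX   [X ::= g S X]
gmggSXX ⇒ gmggXXX   [S ::= X]
gmggXXX ⇒ gmgggSXXX   [X ::= g S X]
gmgggSXXX ⇒ gmgggXXXX   [S ::= X]
gmgggXXXX ⇒ gmgggmXXX   [X ::= m]
gmgggmXXX ⇒ gmgggmmXX   [X ::= m]
gmgggmmXX ⇒ gmgggmmmX   [X ::= m]
gmgggmmmX ⇒ gmgggmmmm   [X ::= m]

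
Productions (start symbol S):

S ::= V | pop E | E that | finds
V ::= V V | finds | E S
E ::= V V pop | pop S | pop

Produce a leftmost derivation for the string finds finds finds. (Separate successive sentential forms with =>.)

S => V => V V => V V V => finds V V => finds finds V => finds finds finds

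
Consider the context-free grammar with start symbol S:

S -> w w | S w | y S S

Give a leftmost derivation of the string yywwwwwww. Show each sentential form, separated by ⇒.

S ⇒ Sw ⇒ ySSw ⇒ yySSSw ⇒ yywwSSw ⇒ yywwwwSw ⇒ yywwwwwww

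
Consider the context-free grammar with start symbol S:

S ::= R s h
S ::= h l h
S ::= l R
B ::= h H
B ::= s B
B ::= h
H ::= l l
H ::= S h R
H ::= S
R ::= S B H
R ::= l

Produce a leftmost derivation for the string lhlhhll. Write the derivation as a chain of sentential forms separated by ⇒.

S ⇒ lR ⇒ lSBH ⇒ lhlhBH ⇒ lhlhhH ⇒ lhlhhll

S ⇒ lR   [S ::= l R]
lR ⇒ lSBH   [R ::= S B H]
lSBH ⇒ lhlhBH   [S ::= h l h]
lhlhBH ⇒ lhlhhH   [B ::= h]
lhlhhH ⇒ lhlhhll   [H ::= l l]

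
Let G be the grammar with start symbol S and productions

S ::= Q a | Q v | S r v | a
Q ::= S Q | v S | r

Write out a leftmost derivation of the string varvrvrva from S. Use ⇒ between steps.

S⇒Qa⇒vSa⇒vQva⇒vSQva⇒vaQva⇒vaSQva⇒vaQvQva⇒varvQva⇒varvSQva⇒varvQvQva⇒varvrvQva⇒varvrvrva

S ⇒ Qa   [S ::= Q a]
Qa ⇒ vSa   [Q ::= v S]
vSa ⇒ vQva   [S ::= Q v]
vQva ⇒ vSQva   [Q ::= S Q]
vSQva ⇒ vaQva   [S ::= a]
vaQva ⇒ vaSQva   [Q ::= S Q]
vaSQva ⇒ vaQvQva   [S ::= Q v]
vaQvQva ⇒ varvQva   [Q ::= r]
varvQva ⇒ varvSQva   [Q ::= S Q]
varvSQva ⇒ varvQvQva   [S ::= Q v]
varvQvQva ⇒ varvrvQva   [Q ::= r]
varvrvQva ⇒ varvrvrva   [Q ::= r]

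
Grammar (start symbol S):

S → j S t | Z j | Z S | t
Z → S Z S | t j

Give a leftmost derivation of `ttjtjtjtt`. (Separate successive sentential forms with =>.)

S=>ZS=>SZSS=>ZjZSS=>SZSjZSS=>tZSjZSS=>ttjSjZSS=>ttjtjZSS=>ttjtjtjSS=>ttjtjtjtS=>ttjtjtjtt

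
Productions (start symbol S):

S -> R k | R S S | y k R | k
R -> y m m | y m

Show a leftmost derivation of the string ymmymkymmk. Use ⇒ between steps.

S ⇒ RSS   [S -> R S S]
RSS ⇒ ymmSS   [R -> y m m]
ymmSS ⇒ ymmRkS   [S -> R k]
ymmRkS ⇒ ymmymkS   [R -> y m]
ymmymkS ⇒ ymmymkRk   [S -> R k]
ymmymkRk ⇒ ymmymkymmk   [R -> y m m]

S ⇒ RSS ⇒ ymmSS ⇒ ymmRkS ⇒ ymmymkS ⇒ ymmymkRk ⇒ ymmymkymmk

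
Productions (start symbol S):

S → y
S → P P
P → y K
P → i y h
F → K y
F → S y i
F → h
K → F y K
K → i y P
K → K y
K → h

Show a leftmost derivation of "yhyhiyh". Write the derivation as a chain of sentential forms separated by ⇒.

S ⇒ PP ⇒ yKP ⇒ yFyKP ⇒ yhyKP ⇒ yhyhP ⇒ yhyhiyh

S ⇒ PP   [S → P P]
PP ⇒ yKP   [P → y K]
yKP ⇒ yFyKP   [K → F y K]
yFyKP ⇒ yhyKP   [F → h]
yhyKP ⇒ yhyhP   [K → h]
yhyhP ⇒ yhyhiyh   [P → i y h]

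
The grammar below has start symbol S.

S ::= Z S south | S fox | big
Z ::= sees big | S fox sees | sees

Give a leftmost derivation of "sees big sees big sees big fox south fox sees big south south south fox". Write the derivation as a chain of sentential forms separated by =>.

S => S fox => Z S south fox => sees big S south fox => sees big Z S south south fox => sees big sees big S south south fox => sees big sees big Z S south south south fox => sees big sees big S fox sees S south south south fox => sees big sees big Z S south fox sees S south south south fox => sees big sees big sees S south fox sees S south south south fox => sees big sees big sees S fox south fox sees S south south south fox => sees big sees big sees big fox south fox sees S south south south fox => sees big sees big sees big fox south fox sees big south south south fox

S => S fox   [S ::= S fox]
S fox => Z S south fox   [S ::= Z S south]
Z S south fox => sees big S south fox   [Z ::= sees big]
sees big S south fox => sees big Z S south south fox   [S ::= Z S south]
sees big Z S south south fox => sees big sees big S south south fox   [Z ::= sees big]
sees big sees big S south south fox => sees big sees big Z S south south south fox   [S ::= Z S south]
sees big sees big Z S south south south fox => sees big sees big S fox sees S south south south fox   [Z ::= S fox sees]
sees big sees big S fox sees S south south south fox => sees big sees big Z S south fox sees S south south south fox   [S ::= Z S south]
sees big sees big Z S south fox sees S south south south fox => sees big sees big sees S south fox sees S south south south fox   [Z ::= sees]
sees big sees big sees S south fox sees S south south south fox => sees big sees big sees S fox south fox sees S south south south fox   [S ::= S fox]
sees big sees big sees S fox south fox sees S south south south fox => sees big sees big sees big fox south fox sees S south south south fox   [S ::= big]
sees big sees big sees big fox south fox sees S south south south fox => sees big sees big sees big fox south fox sees big south south south fox   [S ::= big]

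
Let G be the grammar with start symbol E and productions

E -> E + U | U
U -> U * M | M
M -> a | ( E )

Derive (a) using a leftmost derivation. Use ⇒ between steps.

E ⇒ U ⇒ M ⇒ (E) ⇒ (U) ⇒ (M) ⇒ (a)

E ⇒ U   [E -> U]
U ⇒ M   [U -> M]
M ⇒ (E)   [M -> ( E )]
(E) ⇒ (U)   [E -> U]
(U) ⇒ (M)   [U -> M]
(M) ⇒ (a)   [M -> a]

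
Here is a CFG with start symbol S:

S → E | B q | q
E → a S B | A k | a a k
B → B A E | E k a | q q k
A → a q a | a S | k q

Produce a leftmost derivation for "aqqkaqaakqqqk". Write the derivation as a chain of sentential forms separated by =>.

S=>E=>aSB=>aBqB=>aBAEqB=>aqqkAEqB=>aqqkaSEqB=>aqqkaqEqB=>aqqkaqaakqB=>aqqkaqaakqqqk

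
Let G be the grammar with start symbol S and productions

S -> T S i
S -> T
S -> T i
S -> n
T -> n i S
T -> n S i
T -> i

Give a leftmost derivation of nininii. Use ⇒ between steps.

S ⇒ TSi ⇒ niSSi ⇒ ninSi ⇒ ninTSii ⇒ niniSii ⇒ nininii

S ⇒ TSi   [S -> T S i]
TSi ⇒ niSSi   [T -> n i S]
niSSi ⇒ ninSi   [S -> n]
ninSi ⇒ ninTSii   [S -> T S i]
ninTSii ⇒ niniSii   [T -> i]
niniSii ⇒ nininii   [S -> n]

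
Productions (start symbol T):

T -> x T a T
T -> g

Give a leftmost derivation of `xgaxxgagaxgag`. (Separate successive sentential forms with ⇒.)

T ⇒ xTaT   [T -> x T a T]
xTaT ⇒ xgaT   [T -> g]
xgaT ⇒ xgaxTaT   [T -> x T a T]
xgaxTaT ⇒ xgaxxTaTaT   [T -> x T a T]
xgaxxTaTaT ⇒ xgaxxgaTaT   [T -> g]
xgaxxgaTaT ⇒ xgaxxgagaT   [T -> g]
xgaxxgagaT ⇒ xgaxxgagaxTaT   [T -> x T a T]
xgaxxgagaxTaT ⇒ xgaxxgagaxgaT   [T -> g]
xgaxxgagaxgaT ⇒ xgaxxgagaxgag   [T -> g]

T ⇒ xTaT ⇒ xgaT ⇒ xgaxTaT ⇒ xgaxxTaTaT ⇒ xgaxxgaTaT ⇒ xgaxxgagaT ⇒ xgaxxgagaxTaT ⇒ xgaxxgagaxgaT ⇒ xgaxxgagaxgag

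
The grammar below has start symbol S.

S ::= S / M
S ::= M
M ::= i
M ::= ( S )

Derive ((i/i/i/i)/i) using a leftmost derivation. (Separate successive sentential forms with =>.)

S => M   [S ::= M]
M => (S)   [M ::= ( S )]
(S) => (S/M)   [S ::= S / M]
(S/M) => (M/M)   [S ::= M]
(M/M) => ((S)/M)   [M ::= ( S )]
((S)/M) => ((S/M)/M)   [S ::= S / M]
((S/M)/M) => ((S/M/M)/M)   [S ::= S / M]
((S/M/M)/M) => ((S/M/M/M)/M)   [S ::= S / M]
((S/M/M/M)/M) => ((M/M/M/M)/M)   [S ::= M]
((M/M/M/M)/M) => ((i/M/M/M)/M)   [M ::= i]
((i/M/M/M)/M) => ((i/i/M/M)/M)   [M ::= i]
((i/i/M/M)/M) => ((i/i/i/M)/M)   [M ::= i]
((i/i/i/M)/M) => ((i/i/i/i)/M)   [M ::= i]
((i/i/i/i)/M) => ((i/i/i/i)/i)   [M ::= i]

S => M => (S) => (S/M) => (M/M) => ((S)/M) => ((S/M)/M) => ((S/M/M)/M) => ((S/M/M/M)/M) => ((M/M/M/M)/M) => ((i/M/M/M)/M) => ((i/i/M/M)/M) => ((i/i/i/M)/M) => ((i/i/i/i)/M) => ((i/i/i/i)/i)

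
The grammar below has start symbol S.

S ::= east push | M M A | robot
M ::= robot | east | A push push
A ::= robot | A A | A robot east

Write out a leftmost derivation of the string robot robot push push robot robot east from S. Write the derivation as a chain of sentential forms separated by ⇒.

S ⇒ M M A   [S ::= M M A]
M M A ⇒ robot M A   [M ::= robot]
robot M A ⇒ robot A push push A   [M ::= A push push]
robot A push push A ⇒ robot robot push push A   [A ::= robot]
robot robot push push A ⇒ robot robot push push A robot east   [A ::= A robot east]
robot robot push push A robot east ⇒ robot robot push push robot robot east   [A ::= robot]

S ⇒ M M A ⇒ robot M A ⇒ robot A push push A ⇒ robot robot push push A ⇒ robot robot push push A robot east ⇒ robot robot push push robot robot east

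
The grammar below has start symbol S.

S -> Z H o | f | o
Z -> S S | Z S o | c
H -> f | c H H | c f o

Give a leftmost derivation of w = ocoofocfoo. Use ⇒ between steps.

S ⇒ ZHo   [S -> Z H o]
ZHo ⇒ SSHo   [Z -> S S]
SSHo ⇒ oSHo   [S -> o]
oSHo ⇒ oZHoHo   [S -> Z H o]
oZHoHo ⇒ oZSoHoHo   [Z -> Z S o]
oZSoHoHo ⇒ ocSoHoHo   [Z -> c]
ocSoHoHo ⇒ ocooHoHo   [S -> o]
ocooHoHo ⇒ ocoofoHo   [H -> f]
ocoofoHo ⇒ ocoofocfoo   [H -> c f o]

S ⇒ ZHo ⇒ SSHo ⇒ oSHo ⇒ oZHoHo ⇒ oZSoHoHo ⇒ ocSoHoHo ⇒ ocooHoHo ⇒ ocoofoHo ⇒ ocoofocfoo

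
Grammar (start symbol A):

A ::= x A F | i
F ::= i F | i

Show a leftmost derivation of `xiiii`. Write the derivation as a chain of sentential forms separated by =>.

A => xAF => xiF => xiiF => xiiiF => xiiii

A => xAF   [A ::= x A F]
xAF => xiF   [A ::= i]
xiF => xiiF   [F ::= i F]
xiiF => xiiiF   [F ::= i F]
xiiiF => xiiii   [F ::= i]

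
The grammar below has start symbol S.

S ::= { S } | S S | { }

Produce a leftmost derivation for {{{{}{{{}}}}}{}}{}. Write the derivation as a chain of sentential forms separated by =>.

S=>SS=>{S}S=>{SS}S=>{{S}S}S=>{{{S}}S}S=>{{{SS}}S}S=>{{{{}S}}S}S=>{{{{}{S}}}S}S=>{{{{}{{S}}}}S}S=>{{{{}{{{}}}}}S}S=>{{{{}{{{}}}}}{}}S=>{{{{}{{{}}}}}{}}{}

S => SS   [S ::= S S]
SS => {S}S   [S ::= { S }]
{S}S => {SS}S   [S ::= S S]
{SS}S => {{S}S}S   [S ::= { S }]
{{S}S}S => {{{S}}S}S   [S ::= { S }]
{{{S}}S}S => {{{SS}}S}S   [S ::= S S]
{{{SS}}S}S => {{{{}S}}S}S   [S ::= { }]
{{{{}S}}S}S => {{{{}{S}}}S}S   [S ::= { S }]
{{{{}{S}}}S}S => {{{{}{{S}}}}S}S   [S ::= { S }]
{{{{}{{S}}}}S}S => {{{{}{{{}}}}}S}S   [S ::= { }]
{{{{}{{{}}}}}S}S => {{{{}{{{}}}}}{}}S   [S ::= { }]
{{{{}{{{}}}}}{}}S => {{{{}{{{}}}}}{}}{}   [S ::= { }]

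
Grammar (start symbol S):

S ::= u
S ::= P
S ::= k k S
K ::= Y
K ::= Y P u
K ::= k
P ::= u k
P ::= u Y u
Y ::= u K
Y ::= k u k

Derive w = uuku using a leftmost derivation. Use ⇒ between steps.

S ⇒ P   [S ::= P]
P ⇒ uYu   [P ::= u Y u]
uYu ⇒ uuKu   [Y ::= u K]
uuKu ⇒ uuku   [K ::= k]

S ⇒ P ⇒ uYu ⇒ uuKu ⇒ uuku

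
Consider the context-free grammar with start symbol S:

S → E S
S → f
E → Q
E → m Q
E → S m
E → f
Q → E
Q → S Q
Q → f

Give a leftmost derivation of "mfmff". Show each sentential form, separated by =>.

S => ES   [S → E S]
ES => mQS   [E → m Q]
mQS => mSQS   [Q → S Q]
mSQS => mfQS   [S → f]
mfQS => mfES   [Q → E]
mfES => mfmQS   [E → m Q]
mfmQS => mfmfS   [Q → f]
mfmfS => mfmff   [S → f]

S => ES => mQS => mSQS => mfQS => mfES => mfmQS => mfmfS => mfmff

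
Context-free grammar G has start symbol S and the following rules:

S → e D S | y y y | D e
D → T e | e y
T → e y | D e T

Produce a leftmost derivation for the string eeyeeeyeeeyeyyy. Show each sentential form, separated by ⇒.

S ⇒ eDS   [S → e D S]
eDS ⇒ eTeS   [D → T e]
eTeS ⇒ eeyeS   [T → e y]
eeyeS ⇒ eeyeeDS   [S → e D S]
eeyeeDS ⇒ eeyeeTeS   [D → T e]
eeyeeTeS ⇒ eeyeeeyeS   [T → e y]
eeyeeeyeS ⇒ eeyeeeyeeDS   [S → e D S]
eeyeeeyeeDS ⇒ eeyeeeyeeTeS   [D → T e]
eeyeeeyeeTeS ⇒ eeyeeeyeeeyeS   [T → e y]
eeyeeeyeeeyeS ⇒ eeyeeeyeeeyeyyy   [S → y y y]

S ⇒ eDS ⇒ eTeS ⇒ eeyeS ⇒ eeyeeDS ⇒ eeyeeTeS ⇒ eeyeeeyeS ⇒ eeyeeeyeeDS ⇒ eeyeeeyeeTeS ⇒ eeyeeeyeeeyeS ⇒ eeyeeeyeeeyeyyy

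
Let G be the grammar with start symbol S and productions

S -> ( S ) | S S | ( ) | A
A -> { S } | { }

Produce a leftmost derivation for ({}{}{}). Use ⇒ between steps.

S ⇒ (S)   [S -> ( S )]
(S) ⇒ (SS)   [S -> S S]
(SS) ⇒ (AS)   [S -> A]
(AS) ⇒ ({}S)   [A -> { }]
({}S) ⇒ ({}SS)   [S -> S S]
({}SS) ⇒ ({}AS)   [S -> A]
({}AS) ⇒ ({}{}S)   [A -> { }]
({}{}S) ⇒ ({}{}A)   [S -> A]
({}{}A) ⇒ ({}{}{})   [A -> { }]

S ⇒ (S) ⇒ (SS) ⇒ (AS) ⇒ ({}S) ⇒ ({}SS) ⇒ ({}AS) ⇒ ({}{}S) ⇒ ({}{}A) ⇒ ({}{}{})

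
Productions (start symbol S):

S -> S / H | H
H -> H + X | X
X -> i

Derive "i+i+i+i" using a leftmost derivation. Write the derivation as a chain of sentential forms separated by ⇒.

S ⇒ H ⇒ H+X ⇒ H+X+X ⇒ H+X+X+X ⇒ X+X+X+X ⇒ i+X+X+X ⇒ i+i+X+X ⇒ i+i+i+X ⇒ i+i+i+i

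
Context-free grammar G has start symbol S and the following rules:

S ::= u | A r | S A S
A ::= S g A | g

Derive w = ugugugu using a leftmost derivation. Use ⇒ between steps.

S⇒SAS⇒SASAS⇒SASASAS⇒uASASAS⇒ugSASAS⇒uguASAS⇒ugugSAS⇒uguguAS⇒ugugugS⇒ugugugu

S ⇒ SAS   [S ::= S A S]
SAS ⇒ SASAS   [S ::= S A S]
SASAS ⇒ SASASAS   [S ::= S A S]
SASASAS ⇒ uASASAS   [S ::= u]
uASASAS ⇒ ugSASAS   [A ::= g]
ugSASAS ⇒ uguASAS   [S ::= u]
uguASAS ⇒ ugugSAS   [A ::= g]
ugugSAS ⇒ uguguAS   [S ::= u]
uguguAS ⇒ ugugugS   [A ::= g]
ugugugS ⇒ ugugugu   [S ::= u]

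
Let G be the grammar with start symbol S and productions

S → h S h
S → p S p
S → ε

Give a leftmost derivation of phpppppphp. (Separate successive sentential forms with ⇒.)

S ⇒ pSp ⇒ phShp ⇒ phpSphp ⇒ phppSpphp ⇒ phpppSppphp ⇒ phpppppphp

S ⇒ pSp   [S → p S p]
pSp ⇒ phShp   [S → h S h]
phShp ⇒ phpSphp   [S → p S p]
phpSphp ⇒ phppSpphp   [S → p S p]
phppSpphp ⇒ phpppSppphp   [S → p S p]
phpppSppphp ⇒ phpppppphp   [S → ε]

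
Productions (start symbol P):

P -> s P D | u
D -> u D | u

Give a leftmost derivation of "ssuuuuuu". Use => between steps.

P => sPD => ssPDD => ssuDD => ssuuDD => ssuuuDD => ssuuuuDD => ssuuuuuD => ssuuuuuu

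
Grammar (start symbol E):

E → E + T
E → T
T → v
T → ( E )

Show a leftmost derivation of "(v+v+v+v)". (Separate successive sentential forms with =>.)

E => T   [E → T]
T => (E)   [T → ( E )]
(E) => (E+T)   [E → E + T]
(E+T) => (E+T+T)   [E → E + T]
(E+T+T) => (E+T+T+T)   [E → E + T]
(E+T+T+T) => (T+T+T+T)   [E → T]
(T+T+T+T) => (v+T+T+T)   [T → v]
(v+T+T+T) => (v+v+T+T)   [T → v]
(v+v+T+T) => (v+v+v+T)   [T → v]
(v+v+v+T) => (v+v+v+v)   [T → v]

E => T => (E) => (E+T) => (E+T+T) => (E+T+T+T) => (T+T+T+T) => (v+T+T+T) => (v+v+T+T) => (v+v+v+T) => (v+v+v+v)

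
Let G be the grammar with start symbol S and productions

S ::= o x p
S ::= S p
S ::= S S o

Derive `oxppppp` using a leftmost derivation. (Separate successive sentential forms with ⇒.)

S ⇒ Sp ⇒ Spp ⇒ Sppp ⇒ Spppp ⇒ oxppppp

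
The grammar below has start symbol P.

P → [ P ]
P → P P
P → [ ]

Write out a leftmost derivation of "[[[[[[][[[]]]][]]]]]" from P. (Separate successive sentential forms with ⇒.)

P ⇒ [P] ⇒ [[P]] ⇒ [[[P]]] ⇒ [[[[P]]]] ⇒ [[[[PP]]]] ⇒ [[[[[P]P]]]] ⇒ [[[[[PP]P]]]] ⇒ [[[[[[]P]P]]]] ⇒ [[[[[[][P]]P]]]] ⇒ [[[[[[][[P]]]P]]]] ⇒ [[[[[[][[[]]]]P]]]] ⇒ [[[[[[][[[]]]][]]]]]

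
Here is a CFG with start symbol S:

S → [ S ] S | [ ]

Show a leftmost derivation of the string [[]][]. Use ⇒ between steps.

S ⇒ [S]S   [S → [ S ] S]
[S]S ⇒ [[]]S   [S → [ ]]
[[]]S ⇒ [[]][]   [S → [ ]]

S ⇒ [S]S ⇒ [[]]S ⇒ [[]][]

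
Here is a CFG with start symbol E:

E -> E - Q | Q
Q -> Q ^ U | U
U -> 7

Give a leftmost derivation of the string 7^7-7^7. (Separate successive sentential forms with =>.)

E => E-Q   [E -> E - Q]
E-Q => Q-Q   [E -> Q]
Q-Q => Q^U-Q   [Q -> Q ^ U]
Q^U-Q => U^U-Q   [Q -> U]
U^U-Q => 7^U-Q   [U -> 7]
7^U-Q => 7^7-Q   [U -> 7]
7^7-Q => 7^7-Q^U   [Q -> Q ^ U]
7^7-Q^U => 7^7-U^U   [Q -> U]
7^7-U^U => 7^7-7^U   [U -> 7]
7^7-7^U => 7^7-7^7   [U -> 7]

E => E-Q => Q-Q => Q^U-Q => U^U-Q => 7^U-Q => 7^7-Q => 7^7-Q^U => 7^7-U^U => 7^7-7^U => 7^7-7^7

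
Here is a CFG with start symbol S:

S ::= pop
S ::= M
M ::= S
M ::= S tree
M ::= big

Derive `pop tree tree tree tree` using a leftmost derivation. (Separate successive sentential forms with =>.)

S => M => S tree => M tree => S tree tree => M tree tree => S tree tree tree => M tree tree tree => S tree tree tree tree => pop tree tree tree tree

S => M   [S ::= M]
M => S tree   [M ::= S tree]
S tree => M tree   [S ::= M]
M tree => S tree tree   [M ::= S tree]
S tree tree => M tree tree   [S ::= M]
M tree tree => S tree tree tree   [M ::= S tree]
S tree tree tree => M tree tree tree   [S ::= M]
M tree tree tree => S tree tree tree tree   [M ::= S tree]
S tree tree tree tree => pop tree tree tree tree   [S ::= pop]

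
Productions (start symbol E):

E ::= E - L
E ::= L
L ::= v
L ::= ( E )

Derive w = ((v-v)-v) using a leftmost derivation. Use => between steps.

E => L => (E) => (E-L) => (L-L) => ((E)-L) => ((E-L)-L) => ((L-L)-L) => ((v-L)-L) => ((v-v)-L) => ((v-v)-v)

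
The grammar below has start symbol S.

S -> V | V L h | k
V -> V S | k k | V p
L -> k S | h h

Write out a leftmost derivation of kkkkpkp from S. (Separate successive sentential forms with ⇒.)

S⇒V⇒Vp⇒VSp⇒VpSp⇒VSpSp⇒kkSpSp⇒kkVpSp⇒kkkkpSp⇒kkkkpkp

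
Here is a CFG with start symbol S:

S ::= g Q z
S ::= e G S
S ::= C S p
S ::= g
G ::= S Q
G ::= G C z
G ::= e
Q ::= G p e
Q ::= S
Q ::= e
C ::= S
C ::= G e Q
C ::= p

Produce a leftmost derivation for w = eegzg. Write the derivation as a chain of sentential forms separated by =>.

S => eGS   [S ::= e G S]
eGS => eGCzS   [G ::= G C z]
eGCzS => eeCzS   [G ::= e]
eeCzS => eeSzS   [C ::= S]
eeSzS => eegzS   [S ::= g]
eegzS => eegzg   [S ::= g]

S=>eGS=>eGCzS=>eeCzS=>eeSzS=>eegzS=>eegzg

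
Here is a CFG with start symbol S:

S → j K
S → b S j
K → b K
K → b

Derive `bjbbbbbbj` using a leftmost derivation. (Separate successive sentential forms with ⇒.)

S ⇒ bSj ⇒ bjKj ⇒ bjbKj ⇒ bjbbKj ⇒ bjbbbKj ⇒ bjbbbbKj ⇒ bjbbbbbKj ⇒ bjbbbbbbj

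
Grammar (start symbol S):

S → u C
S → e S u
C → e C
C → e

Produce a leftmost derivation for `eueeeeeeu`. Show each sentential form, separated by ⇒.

S⇒eSu⇒euCu⇒eueCu⇒eueeCu⇒eueeeCu⇒eueeeeCu⇒eueeeeeCu⇒eueeeeeeu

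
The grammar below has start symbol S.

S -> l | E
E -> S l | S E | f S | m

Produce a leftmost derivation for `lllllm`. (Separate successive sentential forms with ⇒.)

S⇒E⇒SE⇒lE⇒lSE⇒llE⇒llSE⇒llEE⇒llSlE⇒llElE⇒llSllE⇒lllllE⇒lllllm

S ⇒ E   [S -> E]
E ⇒ SE   [E -> S E]
SE ⇒ lE   [S -> l]
lE ⇒ lSE   [E -> S E]
lSE ⇒ llE   [S -> l]
llE ⇒ llSE   [E -> S E]
llSE ⇒ llEE   [S -> E]
llEE ⇒ llSlE   [E -> S l]
llSlE ⇒ llElE   [S -> E]
llElE ⇒ llSllE   [E -> S l]
llSllE ⇒ lllllE   [S -> l]
lllllE ⇒ lllllm   [E -> m]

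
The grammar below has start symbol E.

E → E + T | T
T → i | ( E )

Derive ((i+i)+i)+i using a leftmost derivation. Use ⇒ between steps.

E ⇒ E+T ⇒ T+T ⇒ (E)+T ⇒ (E+T)+T ⇒ (T+T)+T ⇒ ((E)+T)+T ⇒ ((E+T)+T)+T ⇒ ((T+T)+T)+T ⇒ ((i+T)+T)+T ⇒ ((i+i)+T)+T ⇒ ((i+i)+i)+T ⇒ ((i+i)+i)+i

E ⇒ E+T   [E → E + T]
E+T ⇒ T+T   [E → T]
T+T ⇒ (E)+T   [T → ( E )]
(E)+T ⇒ (E+T)+T   [E → E + T]
(E+T)+T ⇒ (T+T)+T   [E → T]
(T+T)+T ⇒ ((E)+T)+T   [T → ( E )]
((E)+T)+T ⇒ ((E+T)+T)+T   [E → E + T]
((E+T)+T)+T ⇒ ((T+T)+T)+T   [E → T]
((T+T)+T)+T ⇒ ((i+T)+T)+T   [T → i]
((i+T)+T)+T ⇒ ((i+i)+T)+T   [T → i]
((i+i)+T)+T ⇒ ((i+i)+i)+T   [T → i]
((i+i)+i)+T ⇒ ((i+i)+i)+i   [T → i]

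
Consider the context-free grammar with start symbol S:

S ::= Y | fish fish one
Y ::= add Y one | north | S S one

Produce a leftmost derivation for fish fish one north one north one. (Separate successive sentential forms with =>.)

S => Y   [S ::= Y]
Y => S S one   [Y ::= S S one]
S S one => Y S one   [S ::= Y]
Y S one => S S one S one   [Y ::= S S one]
S S one S one => fish fish one S one S one   [S ::= fish fish one]
fish fish one S one S one => fish fish one Y one S one   [S ::= Y]
fish fish one Y one S one => fish fish one north one S one   [Y ::= north]
fish fish one north one S one => fish fish one north one Y one   [S ::= Y]
fish fish one north one Y one => fish fish one north one north one   [Y ::= north]

S => Y => S S one => Y S one => S S one S one => fish fish one S one S one => fish fish one Y one S one => fish fish one north one S one => fish fish one north one Y one => fish fish one north one north one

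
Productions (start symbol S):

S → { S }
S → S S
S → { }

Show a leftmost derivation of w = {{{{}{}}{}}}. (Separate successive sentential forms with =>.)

S => {S}   [S → { S }]
{S} => {{S}}   [S → { S }]
{{S}} => {{SS}}   [S → S S]
{{SS}} => {{{S}S}}   [S → { S }]
{{{S}S}} => {{{SS}S}}   [S → S S]
{{{SS}S}} => {{{{}S}S}}   [S → { }]
{{{{}S}S}} => {{{{}{}}S}}   [S → { }]
{{{{}{}}S}} => {{{{}{}}{}}}   [S → { }]

S => {S} => {{S}} => {{SS}} => {{{S}S}} => {{{SS}S}} => {{{{}S}S}} => {{{{}{}}S}} => {{{{}{}}{}}}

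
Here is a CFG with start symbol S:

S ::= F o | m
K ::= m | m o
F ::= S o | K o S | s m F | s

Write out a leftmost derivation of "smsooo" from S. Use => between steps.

S => Fo => smFo => smSoo => smFooo => smsooo

S => Fo   [S ::= F o]
Fo => smFo   [F ::= s m F]
smFo => smSoo   [F ::= S o]
smSoo => smFooo   [S ::= F o]
smFooo => smsooo   [F ::= s]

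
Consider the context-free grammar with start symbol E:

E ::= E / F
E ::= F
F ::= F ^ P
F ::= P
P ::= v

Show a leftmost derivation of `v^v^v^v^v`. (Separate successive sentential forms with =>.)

E => F   [E ::= F]
F => F^P   [F ::= F ^ P]
F^P => F^P^P   [F ::= F ^ P]
F^P^P => F^P^P^P   [F ::= F ^ P]
F^P^P^P => F^P^P^P^P   [F ::= F ^ P]
F^P^P^P^P => P^P^P^P^P   [F ::= P]
P^P^P^P^P => v^P^P^P^P   [P ::= v]
v^P^P^P^P => v^v^P^P^P   [P ::= v]
v^v^P^P^P => v^v^v^P^P   [P ::= v]
v^v^v^P^P => v^v^v^v^P   [P ::= v]
v^v^v^v^P => v^v^v^v^v   [P ::= v]

E => F => F^P => F^P^P => F^P^P^P => F^P^P^P^P => P^P^P^P^P => v^P^P^P^P => v^v^P^P^P => v^v^v^P^P => v^v^v^v^P => v^v^v^v^v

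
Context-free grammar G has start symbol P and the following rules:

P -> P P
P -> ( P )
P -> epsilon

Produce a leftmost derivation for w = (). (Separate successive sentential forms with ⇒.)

P ⇒ PP   [P -> P P]
PP ⇒ PPP   [P -> P P]
PPP ⇒ PPPP   [P -> P P]
PPPP ⇒ PPPPP   [P -> P P]
PPPPP ⇒ (P)PPPP   [P -> ( P )]
(P)PPPP ⇒ ()PPPP   [P -> epsilon]
()PPPP ⇒ ()PPP   [P -> epsilon]
()PPP ⇒ ()PP   [P -> epsilon]
()PP ⇒ ()P   [P -> epsilon]
()P ⇒ ()   [P -> epsilon]

P⇒PP⇒PPP⇒PPPP⇒PPPPP⇒(P)PPPP⇒()PPPP⇒()PPP⇒()PP⇒()P⇒()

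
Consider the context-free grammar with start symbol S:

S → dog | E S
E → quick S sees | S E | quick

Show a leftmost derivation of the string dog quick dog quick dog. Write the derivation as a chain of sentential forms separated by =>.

S => E S   [S → E S]
E S => S E S   [E → S E]
S E S => E S E S   [S → E S]
E S E S => S E S E S   [E → S E]
S E S E S => dog E S E S   [S → dog]
dog E S E S => dog quick S E S   [E → quick]
dog quick S E S => dog quick dog E S   [S → dog]
dog quick dog E S => dog quick dog quick S   [E → quick]
dog quick dog quick S => dog quick dog quick dog   [S → dog]

S => E S => S E S => E S E S => S E S E S => dog E S E S => dog quick S E S => dog quick dog E S => dog quick dog quick S => dog quick dog quick dog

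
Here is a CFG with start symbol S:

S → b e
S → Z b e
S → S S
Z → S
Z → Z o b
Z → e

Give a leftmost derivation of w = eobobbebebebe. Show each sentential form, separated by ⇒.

S⇒SS⇒SSS⇒SSSS⇒ZbeSSS⇒ZobbeSSS⇒ZobobbeSSS⇒eobobbeSSS⇒eobobbebeSS⇒eobobbebebeS⇒eobobbebebebe

S ⇒ SS   [S → S S]
SS ⇒ SSS   [S → S S]
SSS ⇒ SSSS   [S → S S]
SSSS ⇒ ZbeSSS   [S → Z b e]
ZbeSSS ⇒ ZobbeSSS   [Z → Z o b]
ZobbeSSS ⇒ ZobobbeSSS   [Z → Z o b]
ZobobbeSSS ⇒ eobobbeSSS   [Z → e]
eobobbeSSS ⇒ eobobbebeSS   [S → b e]
eobobbebeSS ⇒ eobobbebebeS   [S → b e]
eobobbebebeS ⇒ eobobbebebebe   [S → b e]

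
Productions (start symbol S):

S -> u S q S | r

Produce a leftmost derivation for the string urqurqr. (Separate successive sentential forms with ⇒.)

S ⇒ uSqS ⇒ urqS ⇒ urquSqS ⇒ urqurqS ⇒ urqurqr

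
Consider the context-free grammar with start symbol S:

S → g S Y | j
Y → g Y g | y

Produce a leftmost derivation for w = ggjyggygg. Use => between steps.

S => gSY => ggSYY => ggjYY => ggjyY => ggjygYg => ggjyggYgg => ggjyggygg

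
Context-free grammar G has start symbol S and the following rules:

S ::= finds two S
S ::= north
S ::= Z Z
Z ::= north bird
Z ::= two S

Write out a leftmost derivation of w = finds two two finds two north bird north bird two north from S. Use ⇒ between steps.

S ⇒ finds two S   [S ::= finds two S]
finds two S ⇒ finds two Z Z   [S ::= Z Z]
finds two Z Z ⇒ finds two two S Z   [Z ::= two S]
finds two two S Z ⇒ finds two two finds two S Z   [S ::= finds two S]
finds two two finds two S Z ⇒ finds two two finds two Z Z Z   [S ::= Z Z]
finds two two finds two Z Z Z ⇒ finds two two finds two north bird Z Z   [Z ::= north bird]
finds two two finds two north bird Z Z ⇒ finds two two finds two north bird north bird Z   [Z ::= north bird]
finds two two finds two north bird north bird Z ⇒ finds two two finds two north bird north bird two S   [Z ::= two S]
finds two two finds two north bird north bird two S ⇒ finds two two finds two north bird north bird two north   [S ::= north]

S ⇒ finds two S ⇒ finds two Z Z ⇒ finds two two S Z ⇒ finds two two finds two S Z ⇒ finds two two finds two Z Z Z ⇒ finds two two finds two north bird Z Z ⇒ finds two two finds two north bird north bird Z ⇒ finds two two finds two north bird north bird two S ⇒ finds two two finds two north bird north bird two north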